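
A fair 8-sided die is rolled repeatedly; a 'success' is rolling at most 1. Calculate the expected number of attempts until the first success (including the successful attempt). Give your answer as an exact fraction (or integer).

For a geometric distribution, E[trials] = 1/p = 1/(1/8) = 8.

8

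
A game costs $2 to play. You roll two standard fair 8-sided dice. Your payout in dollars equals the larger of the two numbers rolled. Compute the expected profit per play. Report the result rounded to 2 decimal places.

$3.81

Distribution of the larger of the two numbers rolled: 1 w.p. 1/64, 2 w.p. 3/64, 3 w.p. 5/64, 4 w.p. 7/64, 5 w.p. 9/64, 6 w.p. 11/64, …
E[payout] = (1/64)·1 + (3/64)·2 + (5/64)·3 + (7/64)·4 + (9/64)·5 + (11/64)·6 + (13/64)·7 + (15/64)·8 = 93/16
Expected profit = 93/16 − 2 = 61/16 ≈ $3.81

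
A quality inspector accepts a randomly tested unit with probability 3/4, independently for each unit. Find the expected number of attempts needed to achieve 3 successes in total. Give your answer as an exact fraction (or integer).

4

By linearity (sum of 3 independent geometric waits), E[trials] = 3/p = 3/(3/4) = 4.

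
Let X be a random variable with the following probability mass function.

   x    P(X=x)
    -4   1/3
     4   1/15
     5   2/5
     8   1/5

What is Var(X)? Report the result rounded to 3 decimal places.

22.782

E[X] = (1/3)·(-4) + (1/15)·4 + (2/5)·5 + (1/5)·8 = 38/15
E[X²] = (1/3)·16 + (1/15)·16 + (2/5)·25 + (1/5)·64 = 146/5
Var(X) = 146/5 − (38/15)² = 5126/225 ≈ 22.782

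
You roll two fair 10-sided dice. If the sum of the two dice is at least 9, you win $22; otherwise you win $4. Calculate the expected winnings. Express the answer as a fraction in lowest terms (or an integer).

E[payout] = (7/25)·4 + (18/25)·22 = 424/25

424/25 dollars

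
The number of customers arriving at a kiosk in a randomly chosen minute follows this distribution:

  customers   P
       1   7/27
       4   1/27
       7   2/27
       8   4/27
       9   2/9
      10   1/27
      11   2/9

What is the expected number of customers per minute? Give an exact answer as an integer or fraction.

187/27

E[X] = (7/27)·1 + (1/27)·4 + (2/27)·7 + (4/27)·8 + (2/9)·9 + (1/27)·10 + (2/9)·11
     = 187/27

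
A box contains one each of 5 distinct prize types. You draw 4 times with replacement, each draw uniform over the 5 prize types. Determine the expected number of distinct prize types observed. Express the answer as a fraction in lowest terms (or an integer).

Let Xⱼ=1 if type j appears at least once. P(Xⱼ=1) = 1 − ((5−1)/5)^4 = 369/625.
E[#distinct] = 5·369/625 = 369/125.

369/125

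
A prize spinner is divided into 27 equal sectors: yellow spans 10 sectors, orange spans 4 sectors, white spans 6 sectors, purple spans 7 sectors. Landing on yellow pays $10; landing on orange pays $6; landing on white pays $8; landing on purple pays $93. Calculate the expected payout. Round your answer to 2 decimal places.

$30.48

E[payout] = (10/27)·10 + (4/27)·6 + (6/27)·8 + (7/27)·93 = 823/27
≈ $30.48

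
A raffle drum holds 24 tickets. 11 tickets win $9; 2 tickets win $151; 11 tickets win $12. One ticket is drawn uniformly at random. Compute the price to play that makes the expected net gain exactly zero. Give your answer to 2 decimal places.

$22.21

E[payout] = (11/24)·9 + (2/24)·151 + (11/24)·12 = 533/24
Fair fee = E[payout] = 533/24 ≈ $22.21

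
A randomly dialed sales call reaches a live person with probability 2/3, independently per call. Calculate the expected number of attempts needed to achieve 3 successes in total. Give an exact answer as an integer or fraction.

By linearity (sum of 3 independent geometric waits), E[trials] = 3/p = 3/(2/3) = 9/2.

9/2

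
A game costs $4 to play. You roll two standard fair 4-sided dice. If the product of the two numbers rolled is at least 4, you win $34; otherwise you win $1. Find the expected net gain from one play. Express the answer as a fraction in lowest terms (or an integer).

E[payout] = (5/16)·1 + (11/16)·34 = 379/16
Expected profit = 379/16 − 4 = 315/16

315/16 dollars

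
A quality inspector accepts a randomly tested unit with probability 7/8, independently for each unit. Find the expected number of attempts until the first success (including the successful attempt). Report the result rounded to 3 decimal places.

For a geometric distribution, E[trials] = 1/p = 1/(7/8) = 8/7.
≈ 1.143

1.143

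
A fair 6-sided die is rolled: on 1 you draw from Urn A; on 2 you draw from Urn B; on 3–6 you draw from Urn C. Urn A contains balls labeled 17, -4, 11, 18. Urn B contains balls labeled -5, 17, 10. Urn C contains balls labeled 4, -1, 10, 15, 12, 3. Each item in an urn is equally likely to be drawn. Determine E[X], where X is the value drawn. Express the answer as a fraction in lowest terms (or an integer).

E[X | Urn A] = (17 − 4 + 11 + 18)/4 = 21/2
E[X | Urn B] = (-5 + 17 + 10)/3 = 22/3
E[X | Urn C] = (4 − 1 + 10 + 15 + 12 + 3)/6 = 43/6
E[X] = (1/6)·21/2 + (1/6)·22/3 + (2/3)·43/6 = 31/4

31/4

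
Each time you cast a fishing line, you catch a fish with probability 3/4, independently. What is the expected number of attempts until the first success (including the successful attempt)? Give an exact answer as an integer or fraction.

4/3

For a geometric distribution, E[trials] = 1/p = 1/(3/4) = 4/3.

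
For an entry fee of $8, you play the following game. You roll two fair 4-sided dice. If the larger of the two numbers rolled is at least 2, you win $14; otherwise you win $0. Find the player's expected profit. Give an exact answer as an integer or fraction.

E[payout] = (1/16)·0 + (15/16)·14 = 105/8
Expected profit = 105/8 − 8 = 41/8

41/8 dollars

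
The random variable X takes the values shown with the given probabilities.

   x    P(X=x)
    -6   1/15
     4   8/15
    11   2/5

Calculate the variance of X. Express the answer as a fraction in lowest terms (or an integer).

4886/225

E[X] = (1/15)·(-6) + (8/15)·4 + (2/5)·11 = 92/15
E[X²] = (1/15)·36 + (8/15)·16 + (2/5)·121 = 178/3
Var(X) = 178/3 − (92/15)² = 4886/225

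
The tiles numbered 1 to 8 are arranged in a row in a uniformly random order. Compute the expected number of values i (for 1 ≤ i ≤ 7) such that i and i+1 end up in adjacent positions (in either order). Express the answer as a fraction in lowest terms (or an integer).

7/4

For each i ∈ {1,…,7}, let Xᵢ = 1 if i and i+1 are adjacent. P(Xᵢ=1) = 2·(8−1)!/8! = 2/8.
By linearity, E[ΣXᵢ] = (7)·(2/8) = 7/4.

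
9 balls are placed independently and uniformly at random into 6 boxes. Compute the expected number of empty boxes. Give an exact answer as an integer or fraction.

1953125/1679616

Let Xⱼ=1 if box j is empty. P(Xⱼ=1) = ((6-1)/6)^9 = 1953125/10077696.
By linearity, E[#empty] = 6·1953125/10077696 = 1953125/1679616.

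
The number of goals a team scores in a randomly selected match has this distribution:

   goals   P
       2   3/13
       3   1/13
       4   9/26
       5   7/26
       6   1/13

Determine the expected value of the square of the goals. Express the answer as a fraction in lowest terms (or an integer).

433/26

E[X²] = (3/13)·4 + (1/13)·9 + (9/26)·16 + (7/26)·25 + (1/13)·36
     = 433/26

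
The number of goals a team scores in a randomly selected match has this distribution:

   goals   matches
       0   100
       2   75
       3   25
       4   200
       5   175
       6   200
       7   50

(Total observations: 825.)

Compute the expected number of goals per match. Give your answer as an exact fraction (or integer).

46/11

Total = 825, so P(goals=0) = 100/825, etc.
E[X] = (4/33)·0 + (1/11)·2 + (1/33)·3 + (8/33)·4 + (7/33)·5 + (8/33)·6 + (2/33)·7
     = 46/11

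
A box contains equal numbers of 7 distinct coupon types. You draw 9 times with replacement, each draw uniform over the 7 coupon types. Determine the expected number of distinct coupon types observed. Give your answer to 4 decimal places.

Let Xⱼ=1 if type j appears at least once. P(Xⱼ=1) = 1 − ((7−1)/7)^9 = 30275911/40353607.
E[#distinct] = 7·30275911/40353607 = 30275911/5764801.
≈ 5.2519

5.2519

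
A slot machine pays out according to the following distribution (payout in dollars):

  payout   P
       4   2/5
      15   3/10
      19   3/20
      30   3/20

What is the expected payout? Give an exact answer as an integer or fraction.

E[X] = (2/5)·4 + (3/10)·15 + (3/20)·19 + (3/20)·30
     = 269/20

269/20 dollars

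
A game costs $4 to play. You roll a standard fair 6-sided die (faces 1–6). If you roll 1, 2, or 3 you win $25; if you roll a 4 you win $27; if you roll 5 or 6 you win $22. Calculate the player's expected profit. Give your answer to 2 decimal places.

$20.33

E[payout] = (1/3)·22 + (1/2)·25 + (1/6)·27 = 73/3
Expected profit = 73/3 − 4 = 61/3 ≈ $20.33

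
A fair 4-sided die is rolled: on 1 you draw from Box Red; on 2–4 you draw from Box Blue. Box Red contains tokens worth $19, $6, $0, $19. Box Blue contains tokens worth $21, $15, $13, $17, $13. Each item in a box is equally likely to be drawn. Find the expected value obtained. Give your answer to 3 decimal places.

E[X | Box Red] = (19 + 6 + 0 + 19)/4 = 11
E[X | Box Blue] = (21 + 15 + 13 + 17 + 13)/5 = 79/5
E[X] = (1/4)·11 + (3/4)·79/5 = 73/5 ≈ 14.600

$14.600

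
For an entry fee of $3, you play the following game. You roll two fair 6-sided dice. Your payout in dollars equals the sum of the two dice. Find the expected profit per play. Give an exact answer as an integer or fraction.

Distribution of the sum of the two dice: 2 w.p. 1/36, 3 w.p. 1/18, 4 w.p. 1/12, 5 w.p. 1/9, 6 w.p. 5/36, 7 w.p. 1/6, …
E[payout] = (1/36)·2 + (1/18)·3 + (1/12)·4 + (1/9)·5 + (5/36)·6 + (1/6)·7 + (5/36)·8 + (1/9)·9 + (1/12)·10 + (1/18)·11 + (1/36)·12 = 7
Expected profit = 7 − 3 = 4

$4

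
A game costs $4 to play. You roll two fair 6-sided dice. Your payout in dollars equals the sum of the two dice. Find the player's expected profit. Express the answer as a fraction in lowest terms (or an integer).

$3

Distribution of the sum of the two dice: 2 w.p. 1/36, 3 w.p. 1/18, 4 w.p. 1/12, 5 w.p. 1/9, 6 w.p. 5/36, 7 w.p. 1/6, …
E[payout] = (1/36)·2 + (1/18)·3 + (1/12)·4 + (1/9)·5 + (5/36)·6 + (1/6)·7 + (5/36)·8 + (1/9)·9 + (1/12)·10 + (1/18)·11 + (1/36)·12 = 7
Expected profit = 7 − 4 = 3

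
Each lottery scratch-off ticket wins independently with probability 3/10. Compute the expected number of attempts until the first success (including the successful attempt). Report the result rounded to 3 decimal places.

For a geometric distribution, E[trials] = 1/p = 1/(3/10) = 10/3.
≈ 3.333

3.333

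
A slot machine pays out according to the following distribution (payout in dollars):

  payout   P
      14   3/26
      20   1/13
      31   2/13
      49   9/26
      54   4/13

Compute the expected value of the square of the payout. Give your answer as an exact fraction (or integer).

50169/26

E[X²] = (3/26)·196 + (1/13)·400 + (2/13)·961 + (9/26)·2401 + (4/13)·2916
     = 50169/26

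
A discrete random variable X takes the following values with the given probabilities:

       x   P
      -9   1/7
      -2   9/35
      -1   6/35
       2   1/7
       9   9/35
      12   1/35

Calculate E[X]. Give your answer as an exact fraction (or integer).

34/35

E[X] = (1/7)·(-9) + (9/35)·(-2) + (6/35)·(-1) + (1/7)·2 + (9/35)·9 + (1/35)·12
     = 34/35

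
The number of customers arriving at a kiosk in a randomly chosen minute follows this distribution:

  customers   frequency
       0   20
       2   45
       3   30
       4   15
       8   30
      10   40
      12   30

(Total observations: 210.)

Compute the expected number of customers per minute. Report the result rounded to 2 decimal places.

Total = 210, so P(customers=0) = 20/210, etc.
E[X] = (2/21)·0 + (3/14)·2 + (1/7)·3 + (1/14)·4 + (1/7)·8 + (4/21)·10 + (1/7)·12
     = 124/21 ≈ 5.90

5.90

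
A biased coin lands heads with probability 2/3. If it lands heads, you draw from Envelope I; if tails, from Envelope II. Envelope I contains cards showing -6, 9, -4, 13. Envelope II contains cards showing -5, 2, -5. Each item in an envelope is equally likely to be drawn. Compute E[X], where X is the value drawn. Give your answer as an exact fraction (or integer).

E[X | Envelope I] = (-6 + 9 − 4 + 13)/4 = 3
E[X | Envelope II] = (-5 + 2 − 5)/3 = -8/3
E[X] = (2/3)·3 + (1/3)·(-8/3) = 10/9

10/9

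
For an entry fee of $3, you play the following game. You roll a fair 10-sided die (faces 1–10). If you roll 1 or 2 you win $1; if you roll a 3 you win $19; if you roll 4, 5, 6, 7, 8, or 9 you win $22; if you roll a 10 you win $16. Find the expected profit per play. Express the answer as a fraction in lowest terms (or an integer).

E[payout] = (1/5)·1 + (1/10)·16 + (1/10)·19 + (3/5)·22 = 169/10
Expected profit = 169/10 − 3 = 139/10

139/10 dollars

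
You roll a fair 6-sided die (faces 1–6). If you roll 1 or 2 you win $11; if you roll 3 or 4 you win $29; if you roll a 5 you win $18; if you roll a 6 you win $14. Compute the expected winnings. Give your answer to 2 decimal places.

E[payout] = (1/3)·11 + (1/6)·14 + (1/6)·18 + (1/3)·29 = 56/3
≈ $18.67

$18.67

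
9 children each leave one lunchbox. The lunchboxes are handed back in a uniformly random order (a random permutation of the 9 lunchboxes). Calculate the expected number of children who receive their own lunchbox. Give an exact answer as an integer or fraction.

1

Let Xᵢ = 1 if person i gets their own lunchbox. For each i, P(Xᵢ=1) = 1/9.
By linearity of expectation, E[X₁+…+X_9] = 9·(1/9) = 1.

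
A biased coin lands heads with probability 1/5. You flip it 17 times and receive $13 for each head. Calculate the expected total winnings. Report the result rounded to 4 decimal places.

$44.2000

E[#heads] = 17·1/5 = 17/5 (linearity over flips).
E[winnings] = 13·17/5 = 221/5.
≈ 44.2000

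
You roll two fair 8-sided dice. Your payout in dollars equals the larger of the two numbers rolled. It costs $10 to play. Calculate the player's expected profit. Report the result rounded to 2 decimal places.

-$4.19

Distribution of the larger of the two numbers rolled: 1 w.p. 1/64, 2 w.p. 3/64, 3 w.p. 5/64, 4 w.p. 7/64, 5 w.p. 9/64, 6 w.p. 11/64, …
E[payout] = (1/64)·1 + (3/64)·2 + (5/64)·3 + (7/64)·4 + (9/64)·5 + (11/64)·6 + (13/64)·7 + (15/64)·8 = 93/16
Expected profit = 93/16 − 10 = -67/16 ≈ -$4.19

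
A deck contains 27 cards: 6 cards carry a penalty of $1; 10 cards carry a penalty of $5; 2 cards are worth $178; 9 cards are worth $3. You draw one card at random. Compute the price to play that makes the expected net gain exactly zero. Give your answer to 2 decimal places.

$12.11

E[payout] = (6/27)·(-1) + (10/27)·(-5) + (2/27)·178 + (9/27)·3 = 109/9
Fair fee = E[payout] = 109/9 ≈ $12.11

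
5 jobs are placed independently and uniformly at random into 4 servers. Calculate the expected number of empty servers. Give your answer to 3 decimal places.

Let Xⱼ=1 if server j is empty. P(Xⱼ=1) = ((4-1)/4)^5 = 243/1024.
By linearity, E[#empty] = 4·243/1024 = 243/256.
≈ 0.949

0.949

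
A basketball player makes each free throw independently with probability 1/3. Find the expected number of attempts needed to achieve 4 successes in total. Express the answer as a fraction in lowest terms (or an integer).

12

By linearity (sum of 4 independent geometric waits), E[trials] = 4/p = 4/(1/3) = 12.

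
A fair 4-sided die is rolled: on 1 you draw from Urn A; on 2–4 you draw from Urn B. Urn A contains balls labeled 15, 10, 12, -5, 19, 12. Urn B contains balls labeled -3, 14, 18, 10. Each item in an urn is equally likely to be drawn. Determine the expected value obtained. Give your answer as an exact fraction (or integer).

E[X | Urn A] = (15 + 10 + 12 − 5 + 19 + 12)/6 = 21/2
E[X | Urn B] = (-3 + 14 + 18 + 10)/4 = 39/4
E[X] = (1/4)·21/2 + (3/4)·39/4 = 159/16

159/16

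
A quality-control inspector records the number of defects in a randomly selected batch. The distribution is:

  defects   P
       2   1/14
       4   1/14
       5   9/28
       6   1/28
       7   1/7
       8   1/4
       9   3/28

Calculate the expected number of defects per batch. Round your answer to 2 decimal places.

6.21

E[X] = (1/14)·2 + (1/14)·4 + (9/28)·5 + (1/28)·6 + (1/7)·7 + (1/4)·8 + (3/28)·9
     = 87/14 ≈ 6.21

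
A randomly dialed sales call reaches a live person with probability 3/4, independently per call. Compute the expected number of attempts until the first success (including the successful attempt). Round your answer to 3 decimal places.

1.333

For a geometric distribution, E[trials] = 1/p = 1/(3/4) = 4/3.
≈ 1.333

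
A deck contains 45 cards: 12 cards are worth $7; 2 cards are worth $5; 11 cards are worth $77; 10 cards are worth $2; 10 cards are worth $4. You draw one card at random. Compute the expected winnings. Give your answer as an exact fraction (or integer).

E[payout] = (12/45)·7 + (2/45)·5 + (11/45)·77 + (10/45)·2 + (10/45)·4 = 1001/45

1001/45 dollars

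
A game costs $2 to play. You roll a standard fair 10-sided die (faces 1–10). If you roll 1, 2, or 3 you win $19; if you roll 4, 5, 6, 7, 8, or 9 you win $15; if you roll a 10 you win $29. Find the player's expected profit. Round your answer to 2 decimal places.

E[payout] = (3/5)·15 + (3/10)·19 + (1/10)·29 = 88/5
Expected profit = 88/5 − 2 = 78/5 ≈ $15.60

$15.60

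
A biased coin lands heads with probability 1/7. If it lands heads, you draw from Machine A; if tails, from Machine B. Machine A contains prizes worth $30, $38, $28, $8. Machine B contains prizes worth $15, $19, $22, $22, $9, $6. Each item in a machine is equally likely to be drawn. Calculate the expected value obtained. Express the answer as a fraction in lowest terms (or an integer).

$17

E[X | Machine A] = (30 + 38 + 28 + 8)/4 = 26
E[X | Machine B] = (15 + 19 + 22 + 22 + 9 + 6)/6 = 31/2
E[X] = (1/7)·26 + (6/7)·31/2 = 17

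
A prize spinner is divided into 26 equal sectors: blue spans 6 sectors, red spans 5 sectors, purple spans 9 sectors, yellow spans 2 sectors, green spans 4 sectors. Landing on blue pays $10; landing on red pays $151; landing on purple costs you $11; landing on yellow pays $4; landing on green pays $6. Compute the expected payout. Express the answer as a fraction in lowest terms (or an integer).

374/13 dollars

E[payout] = (6/26)·10 + (5/26)·151 + (9/26)·(-11) + (2/26)·4 + (4/26)·6 = 374/13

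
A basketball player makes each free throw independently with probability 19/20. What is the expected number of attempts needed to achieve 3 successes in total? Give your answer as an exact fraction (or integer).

60/19

By linearity (sum of 3 independent geometric waits), E[trials] = 3/p = 3/(19/20) = 60/19.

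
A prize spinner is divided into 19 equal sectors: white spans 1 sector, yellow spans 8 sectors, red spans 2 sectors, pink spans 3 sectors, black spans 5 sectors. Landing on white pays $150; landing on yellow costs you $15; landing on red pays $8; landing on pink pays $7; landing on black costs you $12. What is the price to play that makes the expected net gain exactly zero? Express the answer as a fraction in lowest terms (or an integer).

E[payout] = (1/19)·150 + (8/19)·(-15) + (2/19)·8 + (3/19)·7 + (5/19)·(-12) = 7/19
Fair fee = E[payout] = 7/19

7/19 dollars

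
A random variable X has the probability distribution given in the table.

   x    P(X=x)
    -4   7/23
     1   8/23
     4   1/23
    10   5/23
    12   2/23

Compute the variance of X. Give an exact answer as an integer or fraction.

E[X] = (7/23)·(-4) + (8/23)·1 + (1/23)·4 + (5/23)·10 + (2/23)·12 = 58/23
E[X²] = (7/23)·16 + (8/23)·1 + (1/23)·16 + (5/23)·100 + (2/23)·144 = 924/23
Var(X) = 924/23 − (58/23)² = 17888/529

17888/529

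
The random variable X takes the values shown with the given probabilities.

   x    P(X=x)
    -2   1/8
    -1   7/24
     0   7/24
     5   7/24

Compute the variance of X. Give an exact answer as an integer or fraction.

E[X] = (1/8)·(-2) + (7/24)·(-1) + (7/24)·0 + (7/24)·5 = 11/12
E[X²] = (1/8)·4 + (7/24)·1 + (7/24)·0 + (7/24)·25 = 97/12
Var(X) = 97/12 − (11/12)² = 1043/144

1043/144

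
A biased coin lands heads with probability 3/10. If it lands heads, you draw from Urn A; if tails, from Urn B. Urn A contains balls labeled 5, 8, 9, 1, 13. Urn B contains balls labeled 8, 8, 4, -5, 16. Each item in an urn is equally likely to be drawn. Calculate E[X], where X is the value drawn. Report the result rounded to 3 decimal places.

E[X | Urn A] = (5 + 8 + 9 + 1 + 13)/5 = 36/5
E[X | Urn B] = (8 + 8 + 4 − 5 + 16)/5 = 31/5
E[X] = (3/10)·36/5 + (7/10)·31/5 = 13/2 ≈ 6.500

6.500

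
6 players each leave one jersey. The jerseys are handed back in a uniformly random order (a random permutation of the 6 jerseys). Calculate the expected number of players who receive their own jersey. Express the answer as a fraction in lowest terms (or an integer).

Let Xᵢ = 1 if person i gets their own jersey. For each i, P(Xᵢ=1) = 1/6.
By linearity of expectation, E[X₁+…+X_6] = 6·(1/6) = 1.

1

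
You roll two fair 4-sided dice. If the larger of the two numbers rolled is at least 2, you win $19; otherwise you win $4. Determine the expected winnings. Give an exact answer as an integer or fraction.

E[payout] = (1/16)·4 + (15/16)·19 = 289/16

289/16 dollars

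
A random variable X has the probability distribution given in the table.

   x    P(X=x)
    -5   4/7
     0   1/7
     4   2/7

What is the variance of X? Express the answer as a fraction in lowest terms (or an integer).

E[X] = (4/7)·(-5) + (1/7)·0 + (2/7)·4 = -12/7
E[X²] = (4/7)·25 + (1/7)·0 + (2/7)·16 = 132/7
Var(X) = 132/7 − (-12/7)² = 780/49

780/49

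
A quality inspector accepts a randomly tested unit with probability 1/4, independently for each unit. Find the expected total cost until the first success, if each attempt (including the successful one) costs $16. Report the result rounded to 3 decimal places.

$64.000

E[#attempts] = 1/p = 4; E[cost] = 16·4 = 64.
≈ 64.000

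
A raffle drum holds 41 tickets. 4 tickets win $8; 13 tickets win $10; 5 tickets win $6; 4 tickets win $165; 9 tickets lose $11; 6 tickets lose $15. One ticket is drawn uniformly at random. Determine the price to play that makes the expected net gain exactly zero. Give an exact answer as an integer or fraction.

E[payout] = (4/41)·8 + (13/41)·10 + (5/41)·6 + (4/41)·165 + (9/41)·(-11) + (6/41)·(-15) = 663/41
Fair fee = E[payout] = 663/41

663/41 dollars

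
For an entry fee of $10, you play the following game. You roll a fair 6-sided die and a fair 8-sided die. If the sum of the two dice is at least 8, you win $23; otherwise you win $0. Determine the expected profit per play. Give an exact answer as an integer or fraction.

E[payout] = (7/16)·0 + (9/16)·23 = 207/16
Expected profit = 207/16 − 10 = 47/16

47/16 dollars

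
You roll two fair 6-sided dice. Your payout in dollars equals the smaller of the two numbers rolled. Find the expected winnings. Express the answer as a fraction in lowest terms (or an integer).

Distribution of the smaller of the two numbers rolled: 1 w.p. 11/36, 2 w.p. 1/4, 3 w.p. 7/36, 4 w.p. 5/36, 5 w.p. 1/12, 6 w.p. 1/36
E[payout] = (11/36)·1 + (1/4)·2 + (7/36)·3 + (5/36)·4 + (1/12)·5 + (1/36)·6 = 91/36

91/36 dollars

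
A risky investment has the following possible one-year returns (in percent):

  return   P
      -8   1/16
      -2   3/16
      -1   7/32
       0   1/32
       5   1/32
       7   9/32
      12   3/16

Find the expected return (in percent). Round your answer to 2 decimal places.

3.28

E[X] = (1/16)·(-8) + (3/16)·(-2) + (7/32)·(-1) + (1/32)·0 + (1/32)·5 + (9/32)·7 + (3/16)·12
     = 105/32 ≈ 3.28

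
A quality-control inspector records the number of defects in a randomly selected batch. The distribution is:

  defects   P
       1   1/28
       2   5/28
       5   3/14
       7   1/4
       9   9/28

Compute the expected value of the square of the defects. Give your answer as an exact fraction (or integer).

E[X²] = (1/28)·1 + (5/28)·4 + (3/14)·25 + (1/4)·49 + (9/28)·81
     = 1243/28

1243/28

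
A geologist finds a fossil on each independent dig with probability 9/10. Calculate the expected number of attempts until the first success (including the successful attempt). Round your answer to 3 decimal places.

For a geometric distribution, E[trials] = 1/p = 1/(9/10) = 10/9.
≈ 1.111

1.111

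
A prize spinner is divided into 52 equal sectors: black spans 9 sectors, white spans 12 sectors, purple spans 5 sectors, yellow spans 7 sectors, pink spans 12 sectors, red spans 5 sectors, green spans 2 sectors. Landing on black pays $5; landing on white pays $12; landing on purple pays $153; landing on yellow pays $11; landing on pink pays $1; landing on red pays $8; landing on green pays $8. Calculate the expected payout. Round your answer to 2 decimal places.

E[payout] = (9/52)·5 + (12/52)·12 + (5/52)·153 + (7/52)·11 + (12/52)·1 + (5/52)·8 + (2/52)·8 = 1099/52
≈ $21.13

$21.13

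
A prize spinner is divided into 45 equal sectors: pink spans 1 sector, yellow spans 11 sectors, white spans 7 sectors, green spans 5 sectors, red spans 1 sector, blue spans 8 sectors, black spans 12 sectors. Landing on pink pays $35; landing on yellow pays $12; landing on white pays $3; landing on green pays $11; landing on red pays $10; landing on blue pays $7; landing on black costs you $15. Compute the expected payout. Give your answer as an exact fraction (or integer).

E[payout] = (1/45)·35 + (11/45)·12 + (7/45)·3 + (5/45)·11 + (1/45)·10 + (8/45)·7 + (12/45)·(-15) = 43/15

43/15 dollars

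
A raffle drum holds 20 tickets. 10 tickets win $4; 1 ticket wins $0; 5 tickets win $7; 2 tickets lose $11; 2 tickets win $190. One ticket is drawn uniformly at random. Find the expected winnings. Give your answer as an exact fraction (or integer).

E[payout] = (10/20)·4 + (1/20)·0 + (5/20)·7 + (2/20)·(-11) + (2/20)·190 = 433/20

433/20 dollars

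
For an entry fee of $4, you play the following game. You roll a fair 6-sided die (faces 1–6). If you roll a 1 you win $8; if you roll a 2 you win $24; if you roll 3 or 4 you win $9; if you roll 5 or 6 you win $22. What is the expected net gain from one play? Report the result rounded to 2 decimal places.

$11.67

E[payout] = (1/6)·8 + (1/3)·9 + (1/3)·22 + (1/6)·24 = 47/3
Expected profit = 47/3 − 4 = 35/3 ≈ $11.67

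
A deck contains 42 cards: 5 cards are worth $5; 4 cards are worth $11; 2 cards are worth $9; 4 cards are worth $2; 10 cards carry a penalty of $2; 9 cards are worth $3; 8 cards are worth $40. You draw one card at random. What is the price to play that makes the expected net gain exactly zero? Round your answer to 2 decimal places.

$10.05

E[payout] = (5/42)·5 + (4/42)·11 + (2/42)·9 + (4/42)·2 + (10/42)·(-2) + (9/42)·3 + (8/42)·40 = 211/21
Fair fee = E[payout] = 211/21 ≈ $10.05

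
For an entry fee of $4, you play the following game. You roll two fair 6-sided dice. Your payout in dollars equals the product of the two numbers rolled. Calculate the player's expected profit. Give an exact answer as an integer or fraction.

33/4 dollars

Distribution of the product of the two numbers rolled: 1 w.p. 1/36, 2 w.p. 1/18, 3 w.p. 1/18, 4 w.p. 1/12, 5 w.p. 1/18, 6 w.p. 1/9, …
E[payout] = (1/36)·1 + (1/18)·2 + (1/18)·3 + (1/12)·4 + (1/18)·5 + (1/9)·6 + (1/18)·8 + (1/36)·9 + (1/18)·10 + (1/9)·12 + (1/18)·15 + (1/36)·16 + (1/18)·18 + (1/18)·20 + (1/18)·24 + (1/36)·25 + (1/18)·30 + (1/36)·36 = 49/4
Expected profit = 49/4 − 4 = 33/4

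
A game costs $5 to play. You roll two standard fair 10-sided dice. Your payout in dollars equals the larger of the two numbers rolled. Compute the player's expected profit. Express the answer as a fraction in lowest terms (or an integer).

43/20 dollars

Distribution of the larger of the two numbers rolled: 1 w.p. 1/100, 2 w.p. 3/100, 3 w.p. 1/20, 4 w.p. 7/100, 5 w.p. 9/100, 6 w.p. 11/100, …
E[payout] = (1/100)·1 + (3/100)·2 + (1/20)·3 + (7/100)·4 + (9/100)·5 + (11/100)·6 + (13/100)·7 + (3/20)·8 + (17/100)·9 + (19/100)·10 = 143/20
Expected profit = 143/20 − 5 = 43/20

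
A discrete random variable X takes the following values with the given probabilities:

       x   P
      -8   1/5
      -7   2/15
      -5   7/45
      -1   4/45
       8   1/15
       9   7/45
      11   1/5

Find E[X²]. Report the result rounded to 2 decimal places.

64.38

E[X²] = (1/5)·64 + (2/15)·49 + (7/45)·25 + (4/45)·1 + (1/15)·64 + (7/45)·81 + (1/5)·121
     = 2897/45 ≈ 64.38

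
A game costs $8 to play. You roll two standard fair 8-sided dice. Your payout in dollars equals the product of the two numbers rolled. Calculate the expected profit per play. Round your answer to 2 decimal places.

$12.25

Distribution of the product of the two numbers rolled: 1 w.p. 1/64, 2 w.p. 1/32, 3 w.p. 1/32, 4 w.p. 3/64, 5 w.p. 1/32, 6 w.p. 1/16, …
E[payout] = (1/64)·1 + (1/32)·2 + (1/32)·3 + (3/64)·4 + (1/32)·5 + (1/16)·6 + (1/32)·7 + (1/16)·8 + (1/64)·9 + (1/32)·10 + (1/16)·12 + (1/32)·14 + (1/32)·15 + (3/64)·16 + (1/32)·18 + (1/32)·20 + (1/32)·21 + (1/16)·24 + (1/64)·25 + (1/32)·28 + (1/32)·30 + (1/32)·32 + (1/32)·35 + (1/64)·36 + (1/32)·40 + (1/32)·42 + (1/32)·48 + (1/64)·49 + (1/32)·56 + (1/64)·64 = 81/4
Expected profit = 81/4 − 8 = 49/4 ≈ $12.25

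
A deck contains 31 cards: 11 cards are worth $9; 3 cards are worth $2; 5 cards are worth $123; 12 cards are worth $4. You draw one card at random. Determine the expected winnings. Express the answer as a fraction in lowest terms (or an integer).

E[payout] = (11/31)·9 + (3/31)·2 + (5/31)·123 + (12/31)·4 = 768/31

768/31 dollars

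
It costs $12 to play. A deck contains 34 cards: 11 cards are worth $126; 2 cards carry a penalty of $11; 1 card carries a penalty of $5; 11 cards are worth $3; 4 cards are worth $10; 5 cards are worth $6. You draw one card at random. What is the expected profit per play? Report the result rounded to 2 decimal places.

E[payout] = (11/34)·126 + (2/34)·(-11) + (1/34)·(-5) + (11/34)·3 + (4/34)·10 + (5/34)·6 = 43
Expected profit = 43 − 12 = 31 ≈ $31.00

$31.00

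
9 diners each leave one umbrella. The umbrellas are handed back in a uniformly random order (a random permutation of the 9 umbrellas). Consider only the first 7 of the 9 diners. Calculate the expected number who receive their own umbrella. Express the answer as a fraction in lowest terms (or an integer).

Let Xᵢ = 1 if person i gets their own umbrella. For each i, P(Xᵢ=1) = 1/9.
By linearity of expectation, E[X₁+…+X_7] = 7·(1/9) = 7/9.

7/9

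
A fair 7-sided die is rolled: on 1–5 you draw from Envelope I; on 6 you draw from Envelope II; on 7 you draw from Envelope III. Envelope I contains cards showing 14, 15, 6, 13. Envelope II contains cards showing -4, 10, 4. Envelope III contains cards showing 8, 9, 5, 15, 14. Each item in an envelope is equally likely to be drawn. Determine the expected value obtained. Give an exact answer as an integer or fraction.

E[X | Envelope I] = (14 + 15 + 6 + 13)/4 = 12
E[X | Envelope II] = (-4 + 10 + 4)/3 = 10/3
E[X | Envelope III] = (8 + 9 + 5 + 15 + 14)/5 = 51/5
E[X] = (5/7)·12 + (1/7)·10/3 + (1/7)·51/5 = 1103/105

1103/105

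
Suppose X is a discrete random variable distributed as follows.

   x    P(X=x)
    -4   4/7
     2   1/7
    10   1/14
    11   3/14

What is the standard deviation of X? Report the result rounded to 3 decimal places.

E[X] = 15/14, E[X²] = 599/14
Var(X) = E[X²] − (E[X])² = 599/14 − 225/196 = 8161/196
SD(X) = √(8161/196) ≈ 6.453

6.453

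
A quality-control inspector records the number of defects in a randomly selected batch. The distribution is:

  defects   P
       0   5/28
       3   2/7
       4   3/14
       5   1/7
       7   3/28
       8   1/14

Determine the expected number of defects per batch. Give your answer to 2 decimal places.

E[X] = (5/28)·0 + (2/7)·3 + (3/14)·4 + (1/7)·5 + (3/28)·7 + (1/14)·8
     = 15/4 ≈ 3.75

3.75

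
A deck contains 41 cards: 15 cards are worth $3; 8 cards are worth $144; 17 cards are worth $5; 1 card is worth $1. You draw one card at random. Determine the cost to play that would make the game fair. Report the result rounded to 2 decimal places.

E[payout] = (15/41)·3 + (8/41)·144 + (17/41)·5 + (1/41)·1 = 1283/41
Fair fee = E[payout] = 1283/41 ≈ $31.29

$31.29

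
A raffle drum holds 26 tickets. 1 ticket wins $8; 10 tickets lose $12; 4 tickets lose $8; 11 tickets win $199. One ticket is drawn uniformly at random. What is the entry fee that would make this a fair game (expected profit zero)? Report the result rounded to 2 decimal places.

$78.65

E[payout] = (1/26)·8 + (10/26)·(-12) + (4/26)·(-8) + (11/26)·199 = 2045/26
Fair fee = E[payout] = 2045/26 ≈ $78.65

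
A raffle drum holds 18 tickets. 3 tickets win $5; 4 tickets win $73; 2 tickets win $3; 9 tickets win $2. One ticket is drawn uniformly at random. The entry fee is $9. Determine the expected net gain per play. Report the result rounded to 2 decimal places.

$9.39

E[payout] = (3/18)·5 + (4/18)·73 + (2/18)·3 + (9/18)·2 = 331/18
Expected profit = 331/18 − 9 = 169/18 ≈ $9.39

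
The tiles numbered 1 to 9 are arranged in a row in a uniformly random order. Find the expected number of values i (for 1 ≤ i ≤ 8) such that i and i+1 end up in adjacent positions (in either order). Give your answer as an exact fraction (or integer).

For each i ∈ {1,…,8}, let Xᵢ = 1 if i and i+1 are adjacent. P(Xᵢ=1) = 2·(9−1)!/9! = 2/9.
By linearity, E[ΣXᵢ] = (8)·(2/9) = 16/9.

16/9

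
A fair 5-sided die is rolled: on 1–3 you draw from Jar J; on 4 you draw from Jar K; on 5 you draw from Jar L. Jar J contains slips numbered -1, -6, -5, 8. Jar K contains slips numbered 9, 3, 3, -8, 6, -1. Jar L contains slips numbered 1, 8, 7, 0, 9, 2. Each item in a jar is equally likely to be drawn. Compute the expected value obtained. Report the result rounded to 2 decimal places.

E[X | Jar J] = (-1 − 6 − 5 + 8)/4 = -1
E[X | Jar K] = (9 + 3 + 3 − 8 + 6 − 1)/6 = 2
E[X | Jar L] = (1 + 8 + 7 + 0 + 9 + 2)/6 = 9/2
E[X] = (3/5)·(-1) + (1/5)·2 + (1/5)·9/2 = 7/10 ≈ 0.70

0.70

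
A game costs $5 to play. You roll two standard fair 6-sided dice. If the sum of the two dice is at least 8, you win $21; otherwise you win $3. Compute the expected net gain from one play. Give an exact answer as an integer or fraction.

E[payout] = (7/12)·3 + (5/12)·21 = 21/2
Expected profit = 21/2 − 5 = 11/2

11/2 dollars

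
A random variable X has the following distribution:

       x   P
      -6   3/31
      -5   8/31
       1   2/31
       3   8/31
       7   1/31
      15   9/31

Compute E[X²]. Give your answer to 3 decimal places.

E[X²] = (3/31)·36 + (8/31)·25 + (2/31)·1 + (8/31)·9 + (1/31)·49 + (9/31)·225
     = 2456/31 ≈ 79.226

79.226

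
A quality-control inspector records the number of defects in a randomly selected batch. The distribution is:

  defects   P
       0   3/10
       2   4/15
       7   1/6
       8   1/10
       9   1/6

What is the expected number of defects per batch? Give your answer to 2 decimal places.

E[X] = (3/10)·0 + (4/15)·2 + (1/6)·7 + (1/10)·8 + (1/6)·9
     = 4 ≈ 4.00

4.00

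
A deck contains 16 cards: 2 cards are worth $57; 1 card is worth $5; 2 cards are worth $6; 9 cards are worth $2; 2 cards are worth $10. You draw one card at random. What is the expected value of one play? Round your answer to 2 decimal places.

E[payout] = (2/16)·57 + (1/16)·5 + (2/16)·6 + (9/16)·2 + (2/16)·10 = 169/16
≈ $10.56

$10.56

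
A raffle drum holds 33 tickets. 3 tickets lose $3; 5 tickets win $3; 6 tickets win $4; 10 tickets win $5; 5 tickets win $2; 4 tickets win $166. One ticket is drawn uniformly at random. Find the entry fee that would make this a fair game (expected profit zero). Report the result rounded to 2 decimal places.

$22.85

E[payout] = (3/33)·(-3) + (5/33)·3 + (6/33)·4 + (10/33)·5 + (5/33)·2 + (4/33)·166 = 754/33
Fair fee = E[payout] = 754/33 ≈ $22.85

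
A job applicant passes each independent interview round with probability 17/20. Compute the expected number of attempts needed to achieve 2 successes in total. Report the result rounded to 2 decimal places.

2.35

By linearity (sum of 2 independent geometric waits), E[trials] = 2/p = 2/(17/20) = 40/17.
≈ 2.35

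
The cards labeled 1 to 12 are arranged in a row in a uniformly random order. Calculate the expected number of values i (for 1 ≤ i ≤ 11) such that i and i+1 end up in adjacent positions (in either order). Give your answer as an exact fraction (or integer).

11/6

For each i ∈ {1,…,11}, let Xᵢ = 1 if i and i+1 are adjacent. P(Xᵢ=1) = 2·(12−1)!/12! = 2/12.
By linearity, E[ΣXᵢ] = (11)·(2/12) = 11/6.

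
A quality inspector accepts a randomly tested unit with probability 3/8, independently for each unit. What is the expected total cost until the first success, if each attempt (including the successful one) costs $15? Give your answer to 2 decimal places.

E[#attempts] = 1/p = 8/3; E[cost] = 15·8/3 = 40.
≈ 40.00

$40.00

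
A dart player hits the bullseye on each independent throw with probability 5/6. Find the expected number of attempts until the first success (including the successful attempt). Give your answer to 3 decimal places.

For a geometric distribution, E[trials] = 1/p = 1/(5/6) = 6/5.
≈ 1.200

1.200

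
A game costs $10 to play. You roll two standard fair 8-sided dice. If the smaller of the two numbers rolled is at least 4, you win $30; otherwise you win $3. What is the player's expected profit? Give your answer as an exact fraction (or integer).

227/64 dollars

E[payout] = (39/64)·3 + (25/64)·30 = 867/64
Expected profit = 867/64 − 10 = 227/64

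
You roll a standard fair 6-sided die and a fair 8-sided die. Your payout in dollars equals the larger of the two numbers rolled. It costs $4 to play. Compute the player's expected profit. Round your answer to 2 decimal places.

Distribution of the larger of the two numbers rolled: 1 w.p. 1/48, 2 w.p. 1/16, 3 w.p. 5/48, 4 w.p. 7/48, 5 w.p. 3/16, 6 w.p. 11/48, …
E[payout] = (1/48)·1 + (1/16)·2 + (5/48)·3 + (7/48)·4 + (3/16)·5 + (11/48)·6 + (1/8)·7 + (1/8)·8 = 251/48
Expected profit = 251/48 − 4 = 59/48 ≈ $1.23

$1.23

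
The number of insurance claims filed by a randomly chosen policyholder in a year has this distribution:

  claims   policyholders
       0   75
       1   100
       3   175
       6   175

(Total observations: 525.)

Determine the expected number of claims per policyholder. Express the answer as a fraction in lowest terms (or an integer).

Total = 525, so P(claims=0) = 75/525, etc.
E[X] = (1/7)·0 + (4/21)·1 + (1/3)·3 + (1/3)·6
     = 67/21

67/21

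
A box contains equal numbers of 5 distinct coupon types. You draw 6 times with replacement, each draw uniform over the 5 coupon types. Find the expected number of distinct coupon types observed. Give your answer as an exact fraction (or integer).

11529/3125

Let Xⱼ=1 if type j appears at least once. P(Xⱼ=1) = 1 − ((5−1)/5)^6 = 11529/15625.
E[#distinct] = 5·11529/15625 = 11529/3125.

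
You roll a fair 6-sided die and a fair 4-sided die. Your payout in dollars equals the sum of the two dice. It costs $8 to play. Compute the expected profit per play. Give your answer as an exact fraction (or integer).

-$2

Distribution of the sum of the two dice: 2 w.p. 1/24, 3 w.p. 1/12, 4 w.p. 1/8, 5 w.p. 1/6, 6 w.p. 1/6, 7 w.p. 1/6, …
E[payout] = (1/24)·2 + (1/12)·3 + (1/8)·4 + (1/6)·5 + (1/6)·6 + (1/6)·7 + (1/8)·8 + (1/12)·9 + (1/24)·10 = 6
Expected profit = 6 − 8 = -2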